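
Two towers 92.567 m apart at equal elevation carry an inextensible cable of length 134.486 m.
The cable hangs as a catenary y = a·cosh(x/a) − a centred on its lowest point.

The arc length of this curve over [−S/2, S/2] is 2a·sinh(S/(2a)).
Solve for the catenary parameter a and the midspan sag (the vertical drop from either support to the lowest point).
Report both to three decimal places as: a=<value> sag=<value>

seed: a₀ = √(S³/(24(L−S))) = √(92.567³/(24·41.919)) = 28.078455
iter 1: u=1.648363  f(a)=+6.078e+00  f'(a)=-3.880e+00  a ← 28.078455 − (+6.078e+00/-3.880e+00) = 29.644864
iter 2: u=1.561265  f(a)=+5.457e-01  f'(a)=-3.212e+00  a ← 29.644864 − (+5.457e-01/-3.212e+00) = 29.814751
iter 3: u=1.552369  f(a)=+5.357e-03  f'(a)=-3.149e+00  a ← 29.814751 − (+5.357e-03/-3.149e+00) = 29.816452
iter 4: u=1.552281  f(a)=+5.274e-07  f'(a)=-3.148e+00  a ← 29.816452 − (+5.274e-07/-3.148e+00) = 29.816453
iter 5: u=1.552281  f(a)=+0.000e+00  f'(a)=-3.148e+00  a ← 29.816453 − (+0.000e+00/-3.148e+00) = 29.816453
converged: |Δa| < 1e-12 after 5 iterations
sag = a·(cosh(S/(2a)) − 1) = 29.816453·(cosh(1.552281) − 1) = 43.740613
T_max/T_min = cosh(S/(2a)) = 2.466996

a=29.816 sag=43.741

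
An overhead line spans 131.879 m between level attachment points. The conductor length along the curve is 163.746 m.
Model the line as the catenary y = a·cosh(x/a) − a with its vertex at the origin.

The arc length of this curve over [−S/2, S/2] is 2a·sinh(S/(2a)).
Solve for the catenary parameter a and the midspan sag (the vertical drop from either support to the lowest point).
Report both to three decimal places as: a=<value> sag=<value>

a=56.647 sag=42.913

seed: a₀ = √(S³/(24(L−S))) = √(131.879³/(24·31.867)) = 54.763003
iter 1: u=1.204088  f(a)=+2.391e+00  f'(a)=-1.342e+00  a ← 54.763003 − (+2.391e+00/-1.342e+00) = 56.545645
iter 2: u=1.166129  f(a)=+1.217e-01  f'(a)=-1.208e+00  a ← 56.545645 − (+1.217e-01/-1.208e+00) = 56.646411
iter 3: u=1.164054  f(a)=+3.529e-04  f'(a)=-1.201e+00  a ← 56.646411 − (+3.529e-04/-1.201e+00) = 56.646704
iter 4: u=1.164048  f(a)=+2.985e-09  f'(a)=-1.201e+00  a ← 56.646704 − (+2.985e-09/-1.201e+00) = 56.646704
iter 5: u=1.164048  f(a)=+0.000e+00  f'(a)=-1.201e+00  a ← 56.646704 − (+0.000e+00/-1.201e+00) = 56.646704
converged: |Δa| < 1e-12 after 5 iterations
sag = a·(cosh(S/(2a)) − 1) = 56.646704·(cosh(1.164048) − 1) = 42.912510
T_max/T_min = cosh(S/(2a)) = 1.757546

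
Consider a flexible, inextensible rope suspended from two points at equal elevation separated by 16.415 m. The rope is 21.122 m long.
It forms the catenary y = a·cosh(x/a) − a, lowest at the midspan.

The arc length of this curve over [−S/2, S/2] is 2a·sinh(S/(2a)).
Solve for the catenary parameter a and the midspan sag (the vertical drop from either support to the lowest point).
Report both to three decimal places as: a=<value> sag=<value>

seed: a₀ = √(S³/(24(L−S))) = √(16.415³/(24·4.707)) = 6.257251
iter 1: u=1.311678  f(a)=+4.219e-01  f'(a)=-1.780e+00  a ← 6.257251 − (+4.219e-01/-1.780e+00) = 6.494311
iter 2: u=1.263799  f(a)=+2.516e-02  f'(a)=-1.573e+00  a ← 6.494311 − (+2.516e-02/-1.573e+00) = 6.510304
iter 3: u=1.260694  f(a)=+1.020e-04  f'(a)=-1.561e+00  a ← 6.510304 − (+1.020e-04/-1.561e+00) = 6.510369
iter 4: u=1.260681  f(a)=+1.694e-09  f'(a)=-1.560e+00  a ← 6.510369 − (+1.694e-09/-1.560e+00) = 6.510369
iter 5: u=1.260681  f(a)=-3.553e-15  f'(a)=-1.560e+00  a ← 6.510369 − (-3.553e-15/-1.560e+00) = 6.510369
converged: |Δa| < 1e-12 after 5 iterations
sag = a·(cosh(S/(2a)) − 1) = 6.510369·(cosh(1.260681) − 1) = 5.896066
T_max/T_min = cosh(S/(2a)) = 1.905642

a=6.510 sag=5.896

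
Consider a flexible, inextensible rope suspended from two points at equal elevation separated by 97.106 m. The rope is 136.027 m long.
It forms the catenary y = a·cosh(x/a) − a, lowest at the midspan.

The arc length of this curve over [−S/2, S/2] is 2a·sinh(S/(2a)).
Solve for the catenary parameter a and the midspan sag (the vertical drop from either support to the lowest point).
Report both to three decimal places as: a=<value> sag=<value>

seed: a₀ = √(S³/(24(L−S))) = √(97.106³/(24·38.921)) = 31.309165
iter 1: u=1.550760  f(a)=+4.957e+00  f'(a)=-3.138e+00  a ← 31.309165 − (+4.957e+00/-3.138e+00) = 32.888940
iter 2: u=1.476271  f(a)=+3.999e-01  f'(a)=-2.650e+00  a ← 32.888940 − (+3.999e-01/-2.650e+00) = 33.039827
iter 3: u=1.469529  f(a)=+3.107e-03  f'(a)=-2.609e+00  a ← 33.039827 − (+3.107e-03/-2.609e+00) = 33.041018
iter 4: u=1.469477  f(a)=+1.908e-07  f'(a)=-2.609e+00  a ← 33.041018 − (+1.908e-07/-2.609e+00) = 33.041018
iter 5: u=1.469477  f(a)=+0.000e+00  f'(a)=-2.609e+00  a ← 33.041018 − (+0.000e+00/-2.609e+00) = 33.041018
converged: |Δa| < 1e-12 after 5 iterations
sag = a·(cosh(S/(2a)) − 1) = 33.041018·(cosh(1.469477) − 1) = 42.573432
T_max/T_min = cosh(S/(2a)) = 2.288502

a=33.041 sag=42.573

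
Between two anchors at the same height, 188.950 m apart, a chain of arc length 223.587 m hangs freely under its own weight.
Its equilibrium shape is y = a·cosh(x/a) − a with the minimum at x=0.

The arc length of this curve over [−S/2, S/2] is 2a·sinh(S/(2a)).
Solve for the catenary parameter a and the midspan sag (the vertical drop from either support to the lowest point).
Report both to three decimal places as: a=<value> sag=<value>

a=92.462 sag=52.614

seed: a₀ = √(S³/(24(L−S))) = √(188.950³/(24·34.637)) = 90.083363
iter 1: u=1.048751  f(a)=+1.955e+00  f'(a)=-8.570e-01  a ← 90.083363 − (+1.955e+00/-8.570e-01) = 92.365211
iter 2: u=1.022842  f(a)=+7.676e-02  f'(a)=-7.909e-01  a ← 92.365211 − (+7.676e-02/-7.909e-01) = 92.462273
iter 3: u=1.021768  f(a)=+1.290e-04  f'(a)=-7.882e-01  a ← 92.462273 − (+1.290e-04/-7.882e-01) = 92.462437
iter 4: u=1.021766  f(a)=+3.657e-10  f'(a)=-7.882e-01  a ← 92.462437 − (+3.657e-10/-7.882e-01) = 92.462437
iter 5: u=1.021766  f(a)=+5.684e-14  f'(a)=-7.882e-01  a ← 92.462437 − (+5.684e-14/-7.882e-01) = 92.462437
converged: |Δa| < 1e-12 after 5 iterations
sag = a·(cosh(S/(2a)) − 1) = 92.462437·(cosh(1.021766) − 1) = 52.613712
T_max/T_min = cosh(S/(2a)) = 1.569028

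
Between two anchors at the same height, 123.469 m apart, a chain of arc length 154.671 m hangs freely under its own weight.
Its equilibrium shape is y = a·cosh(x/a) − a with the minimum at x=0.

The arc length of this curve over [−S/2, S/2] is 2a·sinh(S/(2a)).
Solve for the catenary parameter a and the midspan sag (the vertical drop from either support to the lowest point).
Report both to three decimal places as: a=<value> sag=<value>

a=51.934 sag=41.221

seed: a₀ = √(S³/(24(L−S))) = √(123.469³/(24·31.202)) = 50.134889
iter 1: u=1.231368  f(a)=+2.453e+00  f'(a)=-1.444e+00  a ← 50.134889 − (+2.453e+00/-1.444e+00) = 51.833509
iter 2: u=1.191015  f(a)=+1.302e-01  f'(a)=-1.294e+00  a ← 51.833509 − (+1.302e-01/-1.294e+00) = 51.934071
iter 3: u=1.188709  f(a)=+4.121e-04  f'(a)=-1.286e+00  a ← 51.934071 − (+4.121e-04/-1.286e+00) = 51.934391
iter 4: u=1.188702  f(a)=+4.159e-09  f'(a)=-1.286e+00  a ← 51.934391 − (+4.159e-09/-1.286e+00) = 51.934391
iter 5: u=1.188702  f(a)=+0.000e+00  f'(a)=-1.286e+00  a ← 51.934391 − (+0.000e+00/-1.286e+00) = 51.934391
converged: |Δa| < 1e-12 after 5 iterations
sag = a·(cosh(S/(2a)) − 1) = 51.934391·(cosh(1.188702) − 1) = 41.221180
T_max/T_min = cosh(S/(2a)) = 1.793716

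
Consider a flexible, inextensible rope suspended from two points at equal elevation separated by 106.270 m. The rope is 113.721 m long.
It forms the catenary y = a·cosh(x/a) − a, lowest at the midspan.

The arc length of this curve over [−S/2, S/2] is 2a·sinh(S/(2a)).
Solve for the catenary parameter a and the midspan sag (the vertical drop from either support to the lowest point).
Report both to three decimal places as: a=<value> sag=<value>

a=82.770 sag=17.649

seed: a₀ = √(S³/(24(L−S))) = √(106.270³/(24·7.451)) = 81.922485
iter 1: u=0.648601  f(a)=+1.583e-01  f'(a)=-1.897e-01  a ← 81.922485 − (+1.583e-01/-1.897e-01) = 82.757108
iter 2: u=0.642060  f(a)=+2.452e-03  f'(a)=-1.838e-01  a ← 82.757108 − (+2.452e-03/-1.838e-01) = 82.770445
iter 3: u=0.641956  f(a)=+6.086e-07  f'(a)=-1.837e-01  a ← 82.770445 − (+6.086e-07/-1.837e-01) = 82.770448
iter 4: u=0.641956  f(a)=+4.263e-14  f'(a)=-1.837e-01  a ← 82.770448 − (+4.263e-14/-1.837e-01) = 82.770448
converged: |Δa| < 1e-12 after 4 iterations
sag = a·(cosh(S/(2a)) − 1) = 82.770448·(cosh(0.641956) − 1) = 17.648990
T_max/T_min = cosh(S/(2a)) = 1.213228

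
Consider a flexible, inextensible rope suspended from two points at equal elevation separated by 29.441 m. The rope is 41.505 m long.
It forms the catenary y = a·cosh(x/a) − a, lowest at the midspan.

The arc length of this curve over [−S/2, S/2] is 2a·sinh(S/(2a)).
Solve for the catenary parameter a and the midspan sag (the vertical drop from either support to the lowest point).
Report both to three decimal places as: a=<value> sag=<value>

a=9.918 sag=13.083

seed: a₀ = √(S³/(24(L−S))) = √(29.441³/(24·12.064)) = 9.388097
iter 1: u=1.567996  f(a)=+1.573e+00  f'(a)=-3.260e+00  a ← 9.388097 − (+1.573e+00/-3.260e+00) = 9.870572
iter 2: u=1.491352  f(a)=+1.294e-01  f'(a)=-2.744e+00  a ← 9.870572 − (+1.294e-01/-2.744e+00) = 9.917727
iter 3: u=1.484262  f(a)=+1.049e-03  f'(a)=-2.700e+00  a ← 9.917727 − (+1.049e-03/-2.700e+00) = 9.918115
iter 4: u=1.484203  f(a)=+7.017e-08  f'(a)=-2.699e+00  a ← 9.918115 − (+7.017e-08/-2.699e+00) = 9.918115
iter 5: u=1.484203  f(a)=+7.105e-15  f'(a)=-2.699e+00  a ← 9.918115 − (+7.105e-15/-2.699e+00) = 9.918115
converged: |Δa| < 1e-12 after 5 iterations
sag = a·(cosh(S/(2a)) − 1) = 9.918115·(cosh(1.484203) − 1) = 13.082651
T_max/T_min = cosh(S/(2a)) = 2.319066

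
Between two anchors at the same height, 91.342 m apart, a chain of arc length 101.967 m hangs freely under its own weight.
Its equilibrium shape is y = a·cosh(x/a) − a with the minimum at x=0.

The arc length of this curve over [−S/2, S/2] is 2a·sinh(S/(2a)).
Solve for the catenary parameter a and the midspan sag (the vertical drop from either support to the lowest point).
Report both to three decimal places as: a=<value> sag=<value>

a=55.598 sag=19.837

seed: a₀ = √(S³/(24(L−S))) = √(91.342³/(24·10.625)) = 54.668315
iter 1: u=0.835420  f(a)=+3.770e-01  f'(a)=-4.165e-01  a ← 54.668315 − (+3.770e-01/-4.165e-01) = 55.573417
iter 2: u=0.821814  f(a)=+9.566e-03  f'(a)=-3.956e-01  a ← 55.573417 − (+9.566e-03/-3.956e-01) = 55.597597
iter 3: u=0.821456  f(a)=+6.516e-06  f'(a)=-3.951e-01  a ← 55.597597 − (+6.516e-06/-3.951e-01) = 55.597614
iter 4: u=0.821456  f(a)=+3.027e-12  f'(a)=-3.951e-01  a ← 55.597614 − (+3.027e-12/-3.951e-01) = 55.597614
converged: |Δa| < 1e-12 after 4 iterations
sag = a·(cosh(S/(2a)) − 1) = 55.597614·(cosh(0.821456) − 1) = 19.837205
T_max/T_min = cosh(S/(2a)) = 1.356800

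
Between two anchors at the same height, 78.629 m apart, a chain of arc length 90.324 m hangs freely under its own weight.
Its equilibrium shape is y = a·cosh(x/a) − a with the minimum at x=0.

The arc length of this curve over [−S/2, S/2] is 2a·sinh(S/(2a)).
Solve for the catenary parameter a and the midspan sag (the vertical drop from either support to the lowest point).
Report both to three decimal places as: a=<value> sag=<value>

a=42.515 sag=19.510

seed: a₀ = √(S³/(24(L−S))) = √(78.629³/(24·11.695)) = 41.616772
iter 1: u=0.944679  f(a)=+5.331e-01  f'(a)=-6.138e-01  a ← 41.616772 − (+5.331e-01/-6.138e-01) = 42.485224
iter 2: u=0.925369  f(a)=+1.714e-02  f'(a)=-5.749e-01  a ← 42.485224 − (+1.714e-02/-5.749e-01) = 42.515042
iter 3: u=0.924720  f(a)=+1.904e-05  f'(a)=-5.736e-01  a ← 42.515042 − (+1.904e-05/-5.736e-01) = 42.515076
iter 4: u=0.924719  f(a)=+2.352e-11  f'(a)=-5.736e-01  a ← 42.515076 − (+2.352e-11/-5.736e-01) = 42.515076
converged: |Δa| < 1e-12 after 4 iterations
sag = a·(cosh(S/(2a)) − 1) = 42.515076·(cosh(0.924719) − 1) = 19.510225
T_max/T_min = cosh(S/(2a)) = 1.458901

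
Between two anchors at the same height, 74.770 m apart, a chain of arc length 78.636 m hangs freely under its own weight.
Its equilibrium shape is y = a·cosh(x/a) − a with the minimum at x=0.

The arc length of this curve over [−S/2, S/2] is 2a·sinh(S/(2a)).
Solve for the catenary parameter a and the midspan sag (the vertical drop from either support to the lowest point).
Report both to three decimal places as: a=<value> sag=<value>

a=67.635 sag=10.598

seed: a₀ = √(S³/(24(L−S))) = √(74.770³/(24·3.866)) = 67.120398
iter 1: u=0.556984  f(a)=+6.041e-02  f'(a)=-1.188e-01  a ← 67.120398 − (+6.041e-02/-1.188e-01) = 67.628881
iter 2: u=0.552796  f(a)=+6.934e-04  f'(a)=-1.161e-01  a ← 67.628881 − (+6.934e-04/-1.161e-01) = 67.634853
iter 3: u=0.552748  f(a)=+9.370e-08  f'(a)=-1.161e-01  a ← 67.634853 − (+9.370e-08/-1.161e-01) = 67.634854
iter 4: u=0.552748  f(a)=+2.842e-14  f'(a)=-1.161e-01  a ← 67.634854 − (+2.842e-14/-1.161e-01) = 67.634854
converged: |Δa| < 1e-12 after 4 iterations
sag = a·(cosh(S/(2a)) − 1) = 67.634854·(cosh(0.552748) − 1) = 10.597995
T_max/T_min = cosh(S/(2a)) = 1.156694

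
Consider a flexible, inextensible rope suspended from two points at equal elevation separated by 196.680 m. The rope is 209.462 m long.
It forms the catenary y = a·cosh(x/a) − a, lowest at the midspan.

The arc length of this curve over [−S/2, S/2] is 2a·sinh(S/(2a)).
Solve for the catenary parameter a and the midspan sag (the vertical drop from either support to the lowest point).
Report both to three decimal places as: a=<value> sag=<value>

a=158.996 sag=31.394

seed: a₀ = √(S³/(24(L−S))) = √(196.680³/(24·12.782)) = 157.483578
iter 1: u=0.624446  f(a)=+2.515e-01  f'(a)=-1.687e-01  a ← 157.483578 − (+2.515e-01/-1.687e-01) = 158.974170
iter 2: u=0.618591  f(a)=+3.616e-03  f'(a)=-1.639e-01  a ← 158.974170 − (+3.616e-03/-1.639e-01) = 158.996228
iter 3: u=0.618505  f(a)=+7.714e-07  f'(a)=-1.639e-01  a ← 158.996228 − (+7.714e-07/-1.639e-01) = 158.996233
iter 4: u=0.618505  f(a)=+2.842e-14  f'(a)=-1.639e-01  a ← 158.996233 − (+2.842e-14/-1.639e-01) = 158.996233
converged: |Δa| < 1e-12 after 4 iterations
sag = a·(cosh(S/(2a)) − 1) = 158.996233·(cosh(0.618505) − 1) = 31.393852
T_max/T_min = cosh(S/(2a)) = 1.197450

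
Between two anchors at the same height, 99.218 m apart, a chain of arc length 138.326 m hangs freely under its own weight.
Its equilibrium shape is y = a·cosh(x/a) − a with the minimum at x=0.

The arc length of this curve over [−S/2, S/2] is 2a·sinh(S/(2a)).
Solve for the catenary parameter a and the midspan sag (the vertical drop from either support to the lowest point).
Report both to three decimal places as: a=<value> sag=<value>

a=34.016 sag=43.060

seed: a₀ = √(S³/(24(L−S))) = √(99.218³/(24·39.108)) = 32.258731
iter 1: u=1.537847  f(a)=+4.894e+00  f'(a)=-3.049e+00  a ← 32.258731 − (+4.894e+00/-3.049e+00) = 33.863887
iter 2: u=1.464953  f(a)=+3.890e-01  f'(a)=-2.582e+00  a ← 33.863887 − (+3.890e-01/-2.582e+00) = 34.014554
iter 3: u=1.458464  f(a)=+2.926e-03  f'(a)=-2.543e+00  a ← 34.014554 − (+2.926e-03/-2.543e+00) = 34.015705
iter 4: u=1.458415  f(a)=+1.684e-07  f'(a)=-2.543e+00  a ← 34.015705 − (+1.684e-07/-2.543e+00) = 34.015705
iter 5: u=1.458415  f(a)=+0.000e+00  f'(a)=-2.543e+00  a ← 34.015705 − (+0.000e+00/-2.543e+00) = 34.015705
converged: |Δa| < 1e-12 after 5 iterations
sag = a·(cosh(S/(2a)) − 1) = 34.015705·(cosh(1.458415) − 1) = 43.059510
T_max/T_min = cosh(S/(2a)) = 2.265871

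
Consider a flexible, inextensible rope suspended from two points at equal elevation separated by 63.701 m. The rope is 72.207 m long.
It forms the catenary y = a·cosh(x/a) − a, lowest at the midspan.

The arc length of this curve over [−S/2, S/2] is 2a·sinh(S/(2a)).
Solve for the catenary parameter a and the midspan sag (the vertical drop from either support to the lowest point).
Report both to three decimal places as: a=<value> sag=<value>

a=36.275 sag=14.904

seed: a₀ = √(S³/(24(L−S))) = √(63.701³/(24·8.506)) = 35.583697
iter 1: u=0.895087  f(a)=+3.473e-01  f'(a)=-5.175e-01  a ← 35.583697 − (+3.473e-01/-5.175e-01) = 36.254837
iter 2: u=0.878517  f(a)=+1.007e-02  f'(a)=-4.879e-01  a ← 36.254837 − (+1.007e-02/-4.879e-01) = 36.275476
iter 3: u=0.878017  f(a)=+9.024e-06  f'(a)=-4.870e-01  a ← 36.275476 − (+9.024e-06/-4.870e-01) = 36.275495
iter 4: u=0.878017  f(a)=+7.276e-12  f'(a)=-4.870e-01  a ← 36.275495 − (+7.276e-12/-4.870e-01) = 36.275495
converged: |Δa| < 1e-12 after 4 iterations
sag = a·(cosh(S/(2a)) − 1) = 36.275495·(cosh(0.878017) − 1) = 14.904328
T_max/T_min = cosh(S/(2a)) = 1.410865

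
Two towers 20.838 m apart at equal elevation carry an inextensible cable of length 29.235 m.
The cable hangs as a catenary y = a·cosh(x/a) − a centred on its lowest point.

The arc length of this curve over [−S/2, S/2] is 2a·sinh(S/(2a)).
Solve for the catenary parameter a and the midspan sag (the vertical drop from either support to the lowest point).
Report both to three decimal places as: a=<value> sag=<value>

a=7.073 sag=9.166

seed: a₀ = √(S³/(24(L−S))) = √(20.838³/(24·8.397)) = 6.700641
iter 1: u=1.554926  f(a)=+1.076e+00  f'(a)=-3.167e+00  a ← 6.700641 − (+1.076e+00/-3.167e+00) = 7.040249
iter 2: u=1.479919  f(a)=+8.718e-02  f'(a)=-2.673e+00  a ← 7.040249 − (+8.718e-02/-2.673e+00) = 7.072868
iter 3: u=1.473094  f(a)=+6.844e-04  f'(a)=-2.631e+00  a ← 7.072868 − (+6.844e-04/-2.631e+00) = 7.073128
iter 4: u=1.473040  f(a)=+4.290e-08  f'(a)=-2.631e+00  a ← 7.073128 − (+4.290e-08/-2.631e+00) = 7.073128
iter 5: u=1.473040  f(a)=+3.553e-15  f'(a)=-2.631e+00  a ← 7.073128 − (+3.553e-15/-2.631e+00) = 7.073128
converged: |Δa| < 1e-12 after 5 iterations
sag = a·(cosh(S/(2a)) − 1) = 7.073128·(cosh(1.473040) − 1) = 9.165728
T_max/T_min = cosh(S/(2a)) = 2.295852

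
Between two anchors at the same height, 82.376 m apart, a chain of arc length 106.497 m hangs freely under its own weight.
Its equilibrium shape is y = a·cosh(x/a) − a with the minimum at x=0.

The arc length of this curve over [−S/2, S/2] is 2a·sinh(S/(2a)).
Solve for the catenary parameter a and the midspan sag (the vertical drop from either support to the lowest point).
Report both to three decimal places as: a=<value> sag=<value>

a=32.356 sag=29.952

seed: a₀ = √(S³/(24(L−S))) = √(82.376³/(24·24.121)) = 31.074044
iter 1: u=1.325479  f(a)=+2.210e+00  f'(a)=-1.843e+00  a ← 31.074044 − (+2.210e+00/-1.843e+00) = 32.273083
iter 2: u=1.276234  f(a)=+1.343e-01  f'(a)=-1.625e+00  a ← 32.273083 − (+1.343e-01/-1.625e+00) = 32.355750
iter 3: u=1.272973  f(a)=+5.676e-04  f'(a)=-1.611e+00  a ← 32.355750 − (+5.676e-04/-1.611e+00) = 32.356102
iter 4: u=1.272959  f(a)=+1.023e-08  f'(a)=-1.611e+00  a ← 32.356102 − (+1.023e-08/-1.611e+00) = 32.356102
iter 5: u=1.272959  f(a)=+0.000e+00  f'(a)=-1.611e+00  a ← 32.356102 − (+0.000e+00/-1.611e+00) = 32.356102
converged: |Δa| < 1e-12 after 5 iterations
sag = a·(cosh(S/(2a)) − 1) = 32.356102·(cosh(1.272959) − 1) = 29.952165
T_max/T_min = cosh(S/(2a)) = 1.925704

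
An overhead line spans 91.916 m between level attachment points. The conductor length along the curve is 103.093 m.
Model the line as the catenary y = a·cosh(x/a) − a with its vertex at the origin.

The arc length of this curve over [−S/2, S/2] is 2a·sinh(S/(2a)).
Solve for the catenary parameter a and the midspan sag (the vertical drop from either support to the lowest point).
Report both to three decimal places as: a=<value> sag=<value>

seed: a₀ = √(S³/(24(L−S))) = √(91.916³/(24·11.177)) = 53.804479
iter 1: u=0.854167  f(a)=+4.149e-01  f'(a)=-4.466e-01  a ← 53.804479 − (+4.149e-01/-4.466e-01) = 54.733522
iter 2: u=0.839668  f(a)=+1.099e-02  f'(a)=-4.232e-01  a ← 54.733522 − (+1.099e-02/-4.232e-01) = 54.759491
iter 3: u=0.839270  f(a)=+8.176e-06  f'(a)=-4.226e-01  a ← 54.759491 − (+8.176e-06/-4.226e-01) = 54.759510
iter 4: u=0.839270  f(a)=+4.519e-12  f'(a)=-4.226e-01  a ← 54.759510 − (+4.519e-12/-4.226e-01) = 54.759510
converged: |Δa| < 1e-12 after 4 iterations
sag = a·(cosh(S/(2a)) − 1) = 54.759510·(cosh(0.839270) − 1) = 20.444516
T_max/T_min = cosh(S/(2a)) = 1.373351

a=54.760 sag=20.445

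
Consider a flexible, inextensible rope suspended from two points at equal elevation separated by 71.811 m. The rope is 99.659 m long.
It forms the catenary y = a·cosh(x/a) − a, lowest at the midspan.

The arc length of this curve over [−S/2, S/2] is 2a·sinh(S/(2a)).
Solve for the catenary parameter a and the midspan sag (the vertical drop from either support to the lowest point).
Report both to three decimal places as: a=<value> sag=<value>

seed: a₀ = √(S³/(24(L−S))) = √(71.811³/(24·27.848)) = 23.538774
iter 1: u=1.525377  f(a)=+3.425e+00  f'(a)=-2.964e+00  a ← 23.538774 − (+3.425e+00/-2.964e+00) = 24.694198
iter 2: u=1.454006  f(a)=+2.683e-01  f'(a)=-2.517e+00  a ← 24.694198 − (+2.683e-01/-2.517e+00) = 24.800830
iter 3: u=1.447754  f(a)=+1.957e-03  f'(a)=-2.480e+00  a ← 24.800830 − (+1.957e-03/-2.480e+00) = 24.801619
iter 4: u=1.447708  f(a)=+1.057e-07  f'(a)=-2.480e+00  a ← 24.801619 − (+1.057e-07/-2.480e+00) = 24.801619
iter 5: u=1.447708  f(a)=+1.421e-14  f'(a)=-2.480e+00  a ← 24.801619 − (+1.421e-14/-2.480e+00) = 24.801619
converged: |Δa| < 1e-12 after 5 iterations
sag = a·(cosh(S/(2a)) − 1) = 24.801619·(cosh(1.447708) − 1) = 30.858954
T_max/T_min = cosh(S/(2a)) = 2.244231

a=24.802 sag=30.859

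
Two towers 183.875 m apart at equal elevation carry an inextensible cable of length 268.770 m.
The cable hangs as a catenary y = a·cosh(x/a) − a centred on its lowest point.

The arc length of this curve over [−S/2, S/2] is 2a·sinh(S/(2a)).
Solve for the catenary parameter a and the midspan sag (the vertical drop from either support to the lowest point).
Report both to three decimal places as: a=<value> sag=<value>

a=58.718 sag=87.935

seed: a₀ = √(S³/(24(L−S))) = √(183.875³/(24·84.895)) = 55.237924
iter 1: u=1.664391  f(a)=+1.256e+01  f'(a)=-4.014e+00  a ← 55.237924 − (+1.256e+01/-4.014e+00) = 58.368212
iter 2: u=1.575130  f(a)=+1.147e+00  f'(a)=-3.312e+00  a ← 58.368212 − (+1.147e+00/-3.312e+00) = 58.714626
iter 3: u=1.565836  f(a)=+1.169e-02  f'(a)=-3.245e+00  a ← 58.714626 − (+1.169e-02/-3.245e+00) = 58.718228
iter 4: u=1.565740  f(a)=+1.240e-06  f'(a)=-3.244e+00  a ← 58.718228 − (+1.240e-06/-3.244e+00) = 58.718228
iter 5: u=1.565740  f(a)=+0.000e+00  f'(a)=-3.244e+00  a ← 58.718228 − (+0.000e+00/-3.244e+00) = 58.718228
converged: |Δa| < 1e-12 after 5 iterations
sag = a·(cosh(S/(2a)) − 1) = 58.718228·(cosh(1.565740) − 1) = 87.934963
T_max/T_min = cosh(S/(2a)) = 2.497575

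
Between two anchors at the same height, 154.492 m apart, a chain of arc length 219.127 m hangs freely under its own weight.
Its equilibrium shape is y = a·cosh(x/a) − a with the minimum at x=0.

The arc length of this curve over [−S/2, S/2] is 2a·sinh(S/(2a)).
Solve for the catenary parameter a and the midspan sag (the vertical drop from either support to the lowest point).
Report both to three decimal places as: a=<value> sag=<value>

a=51.561 sag=69.529

seed: a₀ = √(S³/(24(L−S))) = √(154.492³/(24·64.635)) = 48.755038
iter 1: u=1.584370  f(a)=+8.615e+00  f'(a)=-3.380e+00  a ← 48.755038 − (+8.615e+00/-3.380e+00) = 51.304101
iter 2: u=1.505650  f(a)=+7.217e-01  f'(a)=-2.835e+00  a ← 51.304101 − (+7.217e-01/-2.835e+00) = 51.558680
iter 3: u=1.498215  f(a)=+6.089e-03  f'(a)=-2.787e+00  a ← 51.558680 − (+6.089e-03/-2.787e+00) = 51.560864
iter 4: u=1.498152  f(a)=+4.415e-07  f'(a)=-2.787e+00  a ← 51.560864 − (+4.415e-07/-2.787e+00) = 51.560864
iter 5: u=1.498152  f(a)=+2.842e-14  f'(a)=-2.787e+00  a ← 51.560864 − (+2.842e-14/-2.787e+00) = 51.560864
converged: |Δa| < 1e-12 after 5 iterations
sag = a·(cosh(S/(2a)) − 1) = 51.560864·(cosh(1.498152) − 1) = 69.528703
T_max/T_min = cosh(S/(2a)) = 2.348478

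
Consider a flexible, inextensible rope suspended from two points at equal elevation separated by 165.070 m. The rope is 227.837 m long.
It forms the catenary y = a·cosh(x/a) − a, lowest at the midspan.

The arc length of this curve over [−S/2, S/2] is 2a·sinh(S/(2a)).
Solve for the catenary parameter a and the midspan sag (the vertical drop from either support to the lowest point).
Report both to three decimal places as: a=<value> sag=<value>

a=57.521 sag=70.096

seed: a₀ = √(S³/(24(L−S))) = √(165.070³/(24·62.767)) = 54.642545
iter 1: u=1.510453  f(a)=+7.562e+00  f'(a)=-2.866e+00  a ← 54.642545 − (+7.562e+00/-2.866e+00) = 57.280857
iter 2: u=1.440883  f(a)=+5.821e-01  f'(a)=-2.440e+00  a ← 57.280857 − (+5.821e-01/-2.440e+00) = 57.519412
iter 3: u=1.434907  f(a)=+4.086e-03  f'(a)=-2.406e+00  a ← 57.519412 − (+4.086e-03/-2.406e+00) = 57.521111
iter 4: u=1.434865  f(a)=+2.045e-07  f'(a)=-2.406e+00  a ← 57.521111 − (+2.045e-07/-2.406e+00) = 57.521111
iter 5: u=1.434865  f(a)=+2.842e-14  f'(a)=-2.406e+00  a ← 57.521111 − (+2.842e-14/-2.406e+00) = 57.521111
converged: |Δa| < 1e-12 after 5 iterations
sag = a·(cosh(S/(2a)) − 1) = 57.521111·(cosh(1.434865) − 1) = 70.095905
T_max/T_min = cosh(S/(2a)) = 2.218612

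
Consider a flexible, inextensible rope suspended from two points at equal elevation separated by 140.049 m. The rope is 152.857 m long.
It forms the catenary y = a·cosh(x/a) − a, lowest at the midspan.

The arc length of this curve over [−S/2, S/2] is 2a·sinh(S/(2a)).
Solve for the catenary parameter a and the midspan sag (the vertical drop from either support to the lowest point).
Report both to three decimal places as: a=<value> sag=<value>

seed: a₀ = √(S³/(24(L−S))) = √(140.049³/(24·12.808)) = 94.530888
iter 1: u=0.740758  f(a)=+3.560e-01  f'(a)=-2.861e-01  a ← 94.530888 − (+3.560e-01/-2.861e-01) = 95.775115
iter 2: u=0.731135  f(a)=+7.151e-03  f'(a)=-2.748e-01  a ← 95.775115 − (+7.151e-03/-2.748e-01) = 95.801142
iter 3: u=0.730936  f(a)=+3.016e-06  f'(a)=-2.745e-01  a ← 95.801142 − (+3.016e-06/-2.745e-01) = 95.801153
iter 4: u=0.730936  f(a)=+5.400e-13  f'(a)=-2.745e-01  a ← 95.801153 − (+5.400e-13/-2.745e-01) = 95.801153
converged: |Δa| < 1e-12 after 4 iterations
sag = a·(cosh(S/(2a)) − 1) = 95.801153·(cosh(0.730936) − 1) = 26.751597
T_max/T_min = cosh(S/(2a)) = 1.279241

a=95.801 sag=26.752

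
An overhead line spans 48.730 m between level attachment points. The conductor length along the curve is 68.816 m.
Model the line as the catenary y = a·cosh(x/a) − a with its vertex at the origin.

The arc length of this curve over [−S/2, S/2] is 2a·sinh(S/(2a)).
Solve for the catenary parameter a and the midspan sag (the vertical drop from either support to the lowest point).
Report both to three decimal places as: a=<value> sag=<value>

seed: a₀ = √(S³/(24(L−S))) = √(48.730³/(24·20.086)) = 15.493241
iter 1: u=1.572621  f(a)=+2.635e+00  f'(a)=-3.293e+00  a ← 15.493241 − (+2.635e+00/-3.293e+00) = 16.293368
iter 2: u=1.495394  f(a)=+2.179e-01  f'(a)=-2.769e+00  a ← 16.293368 − (+2.179e-01/-2.769e+00) = 16.372049
iter 3: u=1.488207  f(a)=+1.787e-03  f'(a)=-2.724e+00  a ← 16.372049 − (+1.787e-03/-2.724e+00) = 16.372705
iter 4: u=1.488148  f(a)=+1.223e-07  f'(a)=-2.724e+00  a ← 16.372705 − (+1.223e-07/-2.724e+00) = 16.372705
iter 5: u=1.488148  f(a)=+0.000e+00  f'(a)=-2.724e+00  a ← 16.372705 − (+0.000e+00/-2.724e+00) = 16.372705
converged: |Δa| < 1e-12 after 5 iterations
sag = a·(cosh(S/(2a)) − 1) = 16.372705·(cosh(1.488148) − 1) = 21.732097
T_max/T_min = cosh(S/(2a)) = 2.327337

a=16.373 sag=21.732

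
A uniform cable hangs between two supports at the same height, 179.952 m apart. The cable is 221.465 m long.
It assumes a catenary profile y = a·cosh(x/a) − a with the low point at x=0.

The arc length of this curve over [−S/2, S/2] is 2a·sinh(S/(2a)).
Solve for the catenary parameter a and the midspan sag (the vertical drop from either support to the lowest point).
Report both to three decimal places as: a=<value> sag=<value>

seed: a₀ = √(S³/(24(L−S))) = √(179.952³/(24·41.513)) = 76.478143
iter 1: u=1.176493  f(a)=+2.970e+00  f'(a)=-1.244e+00  a ← 76.478143 − (+2.970e+00/-1.244e+00) = 78.866160
iter 2: u=1.140870  f(a)=+1.448e-01  f'(a)=-1.125e+00  a ← 78.866160 − (+1.448e-01/-1.125e+00) = 78.994840
iter 3: u=1.139011  f(a)=+3.830e-04  f'(a)=-1.119e+00  a ← 78.994840 − (+3.830e-04/-1.119e+00) = 78.995183
iter 4: u=1.139006  f(a)=+2.697e-09  f'(a)=-1.119e+00  a ← 78.995183 − (+2.697e-09/-1.119e+00) = 78.995183
iter 5: u=1.139006  f(a)=+8.527e-14  f'(a)=-1.119e+00  a ← 78.995183 − (+8.527e-14/-1.119e+00) = 78.995183
converged: |Δa| < 1e-12 after 5 iterations
sag = a·(cosh(S/(2a)) − 1) = 78.995183·(cosh(1.139006) − 1) = 57.026600
T_max/T_min = cosh(S/(2a)) = 1.721900

a=78.995 sag=57.027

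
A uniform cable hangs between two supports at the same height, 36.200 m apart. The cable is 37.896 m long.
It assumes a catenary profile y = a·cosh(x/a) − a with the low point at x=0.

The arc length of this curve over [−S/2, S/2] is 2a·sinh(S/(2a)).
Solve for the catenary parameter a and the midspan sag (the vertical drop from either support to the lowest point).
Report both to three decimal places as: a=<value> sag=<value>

a=34.376 sag=4.876

seed: a₀ = √(S³/(24(L−S))) = √(36.200³/(24·1.696)) = 34.138490
iter 1: u=0.530193  f(a)=+2.400e-02  f'(a)=-1.022e-01  a ← 34.138490 − (+2.400e-02/-1.022e-01) = 34.373346
iter 2: u=0.526571  f(a)=+2.499e-04  f'(a)=-1.001e-01  a ← 34.373346 − (+2.499e-04/-1.001e-01) = 34.375844
iter 3: u=0.526533  f(a)=+2.773e-08  f'(a)=-1.000e-01  a ← 34.375844 − (+2.773e-08/-1.000e-01) = 34.375844
iter 4: u=0.526533  f(a)=-7.105e-15  f'(a)=-1.000e-01  a ← 34.375844 − (-7.105e-15/-1.000e-01) = 34.375844
converged: |Δa| < 1e-12 after 4 iterations
sag = a·(cosh(S/(2a)) − 1) = 34.375844·(cosh(0.526533) − 1) = 4.876231
T_max/T_min = cosh(S/(2a)) = 1.141850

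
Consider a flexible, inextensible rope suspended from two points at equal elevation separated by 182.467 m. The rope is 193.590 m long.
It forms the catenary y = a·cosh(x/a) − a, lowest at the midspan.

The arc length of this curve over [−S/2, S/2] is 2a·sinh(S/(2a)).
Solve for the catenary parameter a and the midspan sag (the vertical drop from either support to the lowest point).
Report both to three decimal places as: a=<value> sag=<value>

a=152.215 sag=28.170

seed: a₀ = √(S³/(24(L−S))) = √(182.467³/(24·11.123)) = 150.855069
iter 1: u=0.604776  f(a)=+2.052e-01  f'(a)=-1.529e-01  a ← 150.855069 − (+2.052e-01/-1.529e-01) = 152.196818
iter 2: u=0.599444  f(a)=+2.770e-03  f'(a)=-1.488e-01  a ← 152.196818 − (+2.770e-03/-1.488e-01) = 152.215429
iter 3: u=0.599371  f(a)=+5.200e-07  f'(a)=-1.488e-01  a ← 152.215429 − (+5.200e-07/-1.488e-01) = 152.215432
iter 4: u=0.599371  f(a)=+0.000e+00  f'(a)=-1.488e-01  a ← 152.215432 − (+0.000e+00/-1.488e-01) = 152.215432
converged: |Δa| < 1e-12 after 4 iterations
sag = a·(cosh(S/(2a)) − 1) = 152.215432·(cosh(0.599371) − 1) = 28.169739
T_max/T_min = cosh(S/(2a)) = 1.185065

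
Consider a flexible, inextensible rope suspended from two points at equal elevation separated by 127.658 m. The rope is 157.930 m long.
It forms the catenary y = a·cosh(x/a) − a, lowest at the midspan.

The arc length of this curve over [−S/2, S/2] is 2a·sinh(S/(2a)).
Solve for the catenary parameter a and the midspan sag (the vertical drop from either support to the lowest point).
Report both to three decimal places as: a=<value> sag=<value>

a=55.319 sag=41.095

seed: a₀ = √(S³/(24(L−S))) = √(127.658³/(24·30.272)) = 53.511346
iter 1: u=1.192812  f(a)=+2.228e+00  f'(a)=-1.301e+00  a ← 53.511346 − (+2.228e+00/-1.301e+00) = 55.224111
iter 2: u=1.155818  f(a)=+1.114e-01  f'(a)=-1.174e+00  a ← 55.224111 − (+1.114e-01/-1.174e+00) = 55.319065
iter 3: u=1.153834  f(a)=+3.113e-04  f'(a)=-1.167e+00  a ← 55.319065 − (+3.113e-04/-1.167e+00) = 55.319332
iter 4: u=1.153828  f(a)=+2.444e-09  f'(a)=-1.167e+00  a ← 55.319332 − (+2.444e-09/-1.167e+00) = 55.319332
iter 5: u=1.153828  f(a)=+2.842e-14  f'(a)=-1.167e+00  a ← 55.319332 − (+2.842e-14/-1.167e+00) = 55.319332
converged: |Δa| < 1e-12 after 5 iterations
sag = a·(cosh(S/(2a)) − 1) = 55.319332·(cosh(1.153828) − 1) = 41.094877
T_max/T_min = cosh(S/(2a)) = 1.742866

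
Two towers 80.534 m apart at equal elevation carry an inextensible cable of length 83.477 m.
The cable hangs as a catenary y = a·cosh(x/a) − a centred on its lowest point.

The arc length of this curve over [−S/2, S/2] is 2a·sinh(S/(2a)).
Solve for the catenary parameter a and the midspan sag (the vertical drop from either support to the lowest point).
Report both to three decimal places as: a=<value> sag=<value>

seed: a₀ = √(S³/(24(L−S))) = √(80.534³/(24·2.943)) = 85.994001
iter 1: u=0.468254  f(a)=+3.243e-02  f'(a)=-6.996e-02  a ← 85.994001 − (+3.243e-02/-6.996e-02) = 86.457603
iter 2: u=0.465743  f(a)=+2.642e-04  f'(a)=-6.882e-02  a ← 86.457603 − (+2.642e-04/-6.882e-02) = 86.461441
iter 3: u=0.465722  f(a)=+1.784e-08  f'(a)=-6.881e-02  a ← 86.461441 − (+1.784e-08/-6.881e-02) = 86.461442
iter 4: u=0.465722  f(a)=+0.000e+00  f'(a)=-6.881e-02  a ← 86.461442 − (+0.000e+00/-6.881e-02) = 86.461442
converged: |Δa| < 1e-12 after 4 iterations
sag = a·(cosh(S/(2a)) − 1) = 86.461442·(cosh(0.465722) − 1) = 9.547325
T_max/T_min = cosh(S/(2a)) = 1.110423

a=86.461 sag=9.547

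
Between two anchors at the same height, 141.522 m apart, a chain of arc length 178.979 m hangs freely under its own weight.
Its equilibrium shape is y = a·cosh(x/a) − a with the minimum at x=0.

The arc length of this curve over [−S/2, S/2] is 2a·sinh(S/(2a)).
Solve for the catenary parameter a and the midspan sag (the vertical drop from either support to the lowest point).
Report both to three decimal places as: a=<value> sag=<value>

a=58.258 sag=48.524

seed: a₀ = √(S³/(24(L−S))) = √(141.522³/(24·37.457)) = 56.151818
iter 1: u=1.260173  f(a)=+3.089e+00  f'(a)=-1.558e+00  a ← 56.151818 − (+3.089e+00/-1.558e+00) = 58.134091
iter 2: u=1.217203  f(a)=+1.711e-01  f'(a)=-1.390e+00  a ← 58.134091 − (+1.711e-01/-1.390e+00) = 58.257190
iter 3: u=1.214631  f(a)=+5.932e-04  f'(a)=-1.380e+00  a ← 58.257190 − (+5.932e-04/-1.380e+00) = 58.257620
iter 4: u=1.214622  f(a)=+7.183e-09  f'(a)=-1.380e+00  a ← 58.257620 − (+7.183e-09/-1.380e+00) = 58.257620
iter 5: u=1.214622  f(a)=+2.842e-14  f'(a)=-1.380e+00  a ← 58.257620 − (+2.842e-14/-1.380e+00) = 58.257620
converged: |Δa| < 1e-12 after 5 iterations
sag = a·(cosh(S/(2a)) − 1) = 58.257620·(cosh(1.214622) − 1) = 48.524031
T_max/T_min = cosh(S/(2a)) = 1.832922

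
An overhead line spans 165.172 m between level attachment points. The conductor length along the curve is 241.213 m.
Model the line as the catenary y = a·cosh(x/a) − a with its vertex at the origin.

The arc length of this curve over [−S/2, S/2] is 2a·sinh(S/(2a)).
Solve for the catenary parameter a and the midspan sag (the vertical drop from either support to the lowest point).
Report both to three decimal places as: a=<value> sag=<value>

a=52.813 sag=78.850

seed: a₀ = √(S³/(24(L−S))) = √(165.172³/(24·76.041)) = 49.690700
iter 1: u=1.662001  f(a)=+1.122e+01  f'(a)=-3.994e+00  a ← 49.690700 − (+1.122e+01/-3.994e+00) = 52.500088
iter 2: u=1.573064  f(a)=+1.022e+00  f'(a)=-3.297e+00  a ← 52.500088 − (+1.022e+00/-3.297e+00) = 52.810061
iter 3: u=1.563831  f(a)=+1.035e-02  f'(a)=-3.230e+00  a ← 52.810061 − (+1.035e-02/-3.230e+00) = 52.813265
iter 4: u=1.563736  f(a)=+1.086e-06  f'(a)=-3.229e+00  a ← 52.813265 − (+1.086e-06/-3.229e+00) = 52.813266
iter 5: u=1.563736  f(a)=+0.000e+00  f'(a)=-3.229e+00  a ← 52.813266 − (+0.000e+00/-3.229e+00) = 52.813266
converged: |Δa| < 1e-12 after 5 iterations
sag = a·(cosh(S/(2a)) − 1) = 52.813266·(cosh(1.563736) − 1) = 78.849823
T_max/T_min = cosh(S/(2a)) = 2.492993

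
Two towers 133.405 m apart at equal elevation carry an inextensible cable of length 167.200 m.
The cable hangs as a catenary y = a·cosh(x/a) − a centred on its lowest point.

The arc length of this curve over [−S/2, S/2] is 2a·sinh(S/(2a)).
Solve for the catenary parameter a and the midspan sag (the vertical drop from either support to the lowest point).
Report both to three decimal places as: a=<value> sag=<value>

a=56.050 sag=44.601

seed: a₀ = √(S³/(24(L−S))) = √(133.405³/(24·33.795)) = 54.103619
iter 1: u=1.232866  f(a)=+2.663e+00  f'(a)=-1.450e+00  a ← 54.103619 − (+2.663e+00/-1.450e+00) = 55.940677
iter 2: u=1.192379  f(a)=+1.417e-01  f'(a)=-1.299e+00  a ← 55.940677 − (+1.417e-01/-1.299e+00) = 56.049708
iter 3: u=1.190060  f(a)=+4.506e-04  f'(a)=-1.291e+00  a ← 56.049708 − (+4.506e-04/-1.291e+00) = 56.050057
iter 4: u=1.190052  f(a)=+4.591e-09  f'(a)=-1.291e+00  a ← 56.050057 − (+4.591e-09/-1.291e+00) = 56.050057
iter 5: u=1.190052  f(a)=+0.000e+00  f'(a)=-1.291e+00  a ← 56.050057 − (+0.000e+00/-1.291e+00) = 56.050057
converged: |Δa| < 1e-12 after 5 iterations
sag = a·(cosh(S/(2a)) − 1) = 56.050057·(cosh(1.190052) − 1) = 44.600670
T_max/T_min = cosh(S/(2a)) = 1.795729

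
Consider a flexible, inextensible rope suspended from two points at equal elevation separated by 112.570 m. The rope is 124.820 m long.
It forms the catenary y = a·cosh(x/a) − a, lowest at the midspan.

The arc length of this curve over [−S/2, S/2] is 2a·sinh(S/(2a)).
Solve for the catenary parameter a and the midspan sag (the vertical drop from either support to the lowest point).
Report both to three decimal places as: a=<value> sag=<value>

seed: a₀ = √(S³/(24(L−S))) = √(112.570³/(24·12.250)) = 69.656289
iter 1: u=0.808039  f(a)=+4.062e-01  f'(a)=-3.752e-01  a ← 69.656289 − (+4.062e-01/-3.752e-01) = 70.738790
iter 2: u=0.795674  f(a)=+9.662e-03  f'(a)=-3.576e-01  a ← 70.738790 − (+9.662e-03/-3.576e-01) = 70.765813
iter 3: u=0.795370  f(a)=+5.763e-06  f'(a)=-3.571e-01  a ← 70.765813 − (+5.763e-06/-3.571e-01) = 70.765829
iter 4: u=0.795370  f(a)=+2.032e-12  f'(a)=-3.571e-01  a ← 70.765829 − (+2.032e-12/-3.571e-01) = 70.765829
converged: |Δa| < 1e-12 after 4 iterations
sag = a·(cosh(S/(2a)) − 1) = 70.765829·(cosh(0.795370) − 1) = 23.588878
T_max/T_min = cosh(S/(2a)) = 1.333337

a=70.766 sag=23.589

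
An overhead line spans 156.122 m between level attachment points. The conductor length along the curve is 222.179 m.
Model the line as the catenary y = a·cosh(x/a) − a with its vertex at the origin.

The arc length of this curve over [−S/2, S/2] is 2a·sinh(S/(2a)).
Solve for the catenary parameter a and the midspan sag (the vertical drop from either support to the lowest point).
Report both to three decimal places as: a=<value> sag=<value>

seed: a₀ = √(S³/(24(L−S))) = √(156.122³/(24·66.057)) = 48.992671
iter 1: u=1.593320  f(a)=+8.910e+00  f'(a)=-3.446e+00  a ← 48.992671 − (+8.910e+00/-3.446e+00) = 51.578068
iter 2: u=1.513453  f(a)=+7.539e-01  f'(a)=-2.886e+00  a ← 51.578068 − (+7.539e-01/-2.886e+00) = 51.839321
iter 3: u=1.505826  f(a)=+6.499e-03  f'(a)=-2.836e+00  a ← 51.839321 − (+6.499e-03/-2.836e+00) = 51.841613
iter 4: u=1.505759  f(a)=+4.922e-07  f'(a)=-2.836e+00  a ← 51.841613 − (+4.922e-07/-2.836e+00) = 51.841613
iter 5: u=1.505759  f(a)=+0.000e+00  f'(a)=-2.836e+00  a ← 51.841613 − (+0.000e+00/-2.836e+00) = 51.841613
converged: |Δa| < 1e-12 after 5 iterations
sag = a·(cosh(S/(2a)) − 1) = 51.841613·(cosh(1.505759) − 1) = 70.748884
T_max/T_min = cosh(S/(2a)) = 2.364712

a=51.842 sag=70.749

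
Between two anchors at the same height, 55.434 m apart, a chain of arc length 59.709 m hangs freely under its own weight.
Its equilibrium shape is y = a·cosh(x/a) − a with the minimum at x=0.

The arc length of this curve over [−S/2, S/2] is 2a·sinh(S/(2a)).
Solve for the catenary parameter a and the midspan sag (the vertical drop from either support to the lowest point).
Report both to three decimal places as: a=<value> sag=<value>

seed: a₀ = √(S³/(24(L−S))) = √(55.434³/(24·4.275)) = 40.746532
iter 1: u=0.680230  f(a)=+1.000e-01  f'(a)=-2.197e-01  a ← 40.746532 − (+1.000e-01/-2.197e-01) = 41.201694
iter 2: u=0.672715  f(a)=+1.700e-03  f'(a)=-2.123e-01  a ← 41.201694 − (+1.700e-03/-2.123e-01) = 41.209703
iter 3: u=0.672584  f(a)=+5.104e-07  f'(a)=-2.122e-01  a ← 41.209703 − (+5.104e-07/-2.122e-01) = 41.209706
iter 4: u=0.672584  f(a)=+3.553e-14  f'(a)=-2.122e-01  a ← 41.209706 − (+3.553e-14/-2.122e-01) = 41.209706
converged: |Δa| < 1e-12 after 4 iterations
sag = a·(cosh(S/(2a)) − 1) = 41.209706·(cosh(0.672584) − 1) = 9.677729
T_max/T_min = cosh(S/(2a)) = 1.234841

a=41.210 sag=9.678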